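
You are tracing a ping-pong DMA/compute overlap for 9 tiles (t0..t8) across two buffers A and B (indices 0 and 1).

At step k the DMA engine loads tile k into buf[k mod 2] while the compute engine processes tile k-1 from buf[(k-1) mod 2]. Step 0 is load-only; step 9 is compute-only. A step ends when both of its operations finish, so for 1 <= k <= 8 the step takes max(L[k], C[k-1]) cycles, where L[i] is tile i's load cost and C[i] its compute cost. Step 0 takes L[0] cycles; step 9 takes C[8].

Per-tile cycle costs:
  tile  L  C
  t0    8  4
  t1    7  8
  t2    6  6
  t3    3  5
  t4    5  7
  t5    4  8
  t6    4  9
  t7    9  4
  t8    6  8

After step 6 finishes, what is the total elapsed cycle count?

end_cycle[6] = 49

  0. 8=8c; end=8; A:t0 B:-
  1. max(7,4)=7c; end=15; A:t0 B:t1
  2. max(6,8)=8c; end=23; A:t2 B:t1
  3. max(3,6)=6c; end=29; A:t2 B:t3
  4. max(5,5)=5c; end=34; A:t4 B:t3
  5. max(4,7)=7c; end=41; A:t4 B:t5
  6. max(4,8)=8c; end=49; A:t6 B:t5
  7. max(9,9)=9c; end=58; A:t6 B:t7
  8. max(6,4)=6c; end=64; A:t8 B:t7
  9. 8=8c; end=72; A:t8 B:t7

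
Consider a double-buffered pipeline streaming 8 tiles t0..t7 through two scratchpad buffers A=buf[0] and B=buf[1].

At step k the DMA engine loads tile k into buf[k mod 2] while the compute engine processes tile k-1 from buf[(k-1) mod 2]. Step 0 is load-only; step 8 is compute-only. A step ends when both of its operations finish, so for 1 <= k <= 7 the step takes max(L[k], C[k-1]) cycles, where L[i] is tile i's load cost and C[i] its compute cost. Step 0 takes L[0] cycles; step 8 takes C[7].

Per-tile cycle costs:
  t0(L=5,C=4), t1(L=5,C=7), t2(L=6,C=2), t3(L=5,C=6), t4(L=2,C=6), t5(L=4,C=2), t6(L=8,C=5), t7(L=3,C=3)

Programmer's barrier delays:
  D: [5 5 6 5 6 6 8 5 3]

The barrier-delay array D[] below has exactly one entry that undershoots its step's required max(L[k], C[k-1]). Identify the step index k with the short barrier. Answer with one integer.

hazard at step 2

step 0: need L[0]=5 = 5; D[0]=5 ok
step 1: need max(L[1]=5,C[0]=4) = 5; D[1]=5 ok
step 2: need max(L[2]=6,C[1]=7) = 7; D[2]=6 SHORT
step 3: need max(L[3]=5,C[2]=2) = 5; D[3]=5 ok
step 4: need max(L[4]=2,C[3]=6) = 6; D[4]=6 ok
step 5: need max(L[5]=4,C[4]=6) = 6; D[5]=6 ok
step 6: need max(L[6]=8,C[5]=2) = 8; D[6]=8 ok
step 7: need max(L[7]=3,C[6]=5) = 5; D[7]=5 ok
step 8: need C[7]=3 = 3; D[8]=3 ok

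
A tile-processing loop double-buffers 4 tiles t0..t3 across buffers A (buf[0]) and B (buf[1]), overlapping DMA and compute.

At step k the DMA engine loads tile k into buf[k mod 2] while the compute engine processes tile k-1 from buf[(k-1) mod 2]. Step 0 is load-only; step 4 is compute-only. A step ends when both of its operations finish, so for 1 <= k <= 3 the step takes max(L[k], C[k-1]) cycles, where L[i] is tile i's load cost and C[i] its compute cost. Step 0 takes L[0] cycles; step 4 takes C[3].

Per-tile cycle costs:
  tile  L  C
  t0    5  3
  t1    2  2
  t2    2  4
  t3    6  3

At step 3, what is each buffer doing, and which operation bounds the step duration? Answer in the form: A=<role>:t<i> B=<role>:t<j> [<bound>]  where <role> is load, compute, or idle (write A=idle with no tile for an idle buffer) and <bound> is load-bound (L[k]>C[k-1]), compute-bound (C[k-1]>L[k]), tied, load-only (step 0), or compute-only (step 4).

k=0 load=t0/5c comp=- wait=5 total=5
k=1 load=t1/2c comp=t0/3c wait=3 total=8
k=2 load=t2/2c comp=t1/2c wait=2 total=10
k=3 load=t3/6c comp=t2/4c wait=6 total=16
k=4 load=- comp=t3/3c wait=3 total=19

step 3: A=compute:t2 B=load:t3 [load-bound]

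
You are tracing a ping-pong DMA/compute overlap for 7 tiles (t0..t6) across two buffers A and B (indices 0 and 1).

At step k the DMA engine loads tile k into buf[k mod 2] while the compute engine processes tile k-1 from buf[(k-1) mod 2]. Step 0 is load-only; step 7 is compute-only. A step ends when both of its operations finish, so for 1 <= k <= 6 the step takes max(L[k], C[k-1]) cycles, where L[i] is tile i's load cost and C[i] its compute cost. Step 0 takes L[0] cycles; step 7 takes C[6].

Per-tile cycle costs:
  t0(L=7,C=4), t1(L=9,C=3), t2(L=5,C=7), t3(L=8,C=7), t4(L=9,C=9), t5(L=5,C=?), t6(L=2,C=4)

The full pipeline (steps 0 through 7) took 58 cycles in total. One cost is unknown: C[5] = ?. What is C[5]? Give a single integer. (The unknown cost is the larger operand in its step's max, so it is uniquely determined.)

step 0: dur = L[0]=7 = 7
step 1: dur = max(L[1]=9, C[0]=4) = 9
step 2: dur = max(L[2]=5, C[1]=3) = 5
step 3: dur = max(L[3]=8, C[2]=7) = 8
step 4: dur = max(L[4]=9, C[3]=7) = 9
step 5: dur = max(L[5]=5, C[4]=9) = 9
step 6: dur = max(L[6]=2, C[5]=?) = C[5]  (unknown; binding)
step 7: dur = C[6]=4 = 4
sum of known step durations = 51
dur[6] = total - known = 58 - 51 = 7
C[5] is the binding max in step 6, so C[5] = dur[6] = 7

C[5] = 7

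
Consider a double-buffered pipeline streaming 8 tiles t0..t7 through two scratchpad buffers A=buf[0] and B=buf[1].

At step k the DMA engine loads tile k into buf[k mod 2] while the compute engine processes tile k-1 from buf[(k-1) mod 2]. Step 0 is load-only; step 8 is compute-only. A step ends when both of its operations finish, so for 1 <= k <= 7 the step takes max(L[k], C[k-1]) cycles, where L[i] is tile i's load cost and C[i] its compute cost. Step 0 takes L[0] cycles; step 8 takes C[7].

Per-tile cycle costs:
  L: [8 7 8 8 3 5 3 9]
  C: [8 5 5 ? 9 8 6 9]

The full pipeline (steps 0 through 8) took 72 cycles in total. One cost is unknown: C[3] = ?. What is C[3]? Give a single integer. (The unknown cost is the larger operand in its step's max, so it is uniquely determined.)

C[3] = 5

step 0: dur = L[0]=8 = 8
step 1: dur = max(L[1]=7, C[0]=8) = 8
step 2: dur = max(L[2]=8, C[1]=5) = 8
step 3: dur = max(L[3]=8, C[2]=5) = 8
step 4: dur = max(L[4]=3, C[3]=?) = C[3]  (unknown; binding)
step 5: dur = max(L[5]=5, C[4]=9) = 9
step 6: dur = max(L[6]=3, C[5]=8) = 8
step 7: dur = max(L[7]=9, C[6]=6) = 9
step 8: dur = C[7]=9 = 9
sum of known step durations = 67
dur[4] = total - known = 72 - 67 = 5
C[3] is the binding max in step 4, so C[3] = dur[4] = 5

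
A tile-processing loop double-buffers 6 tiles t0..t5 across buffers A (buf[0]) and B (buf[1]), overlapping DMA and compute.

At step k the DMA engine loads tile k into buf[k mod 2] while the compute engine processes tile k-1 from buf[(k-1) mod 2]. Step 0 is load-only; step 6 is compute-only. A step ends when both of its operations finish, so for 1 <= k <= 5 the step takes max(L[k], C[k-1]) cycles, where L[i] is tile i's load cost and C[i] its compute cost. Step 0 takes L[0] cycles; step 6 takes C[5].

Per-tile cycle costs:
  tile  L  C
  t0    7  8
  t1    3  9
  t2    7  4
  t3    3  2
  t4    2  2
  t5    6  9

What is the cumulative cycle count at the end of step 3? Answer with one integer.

end_cycle[3] = 28

step 0: L[0]=7 → dur=7, Σ=7 | A=load:t0 B=idle [load-only]
step 1: L[1]=3 C[0]=8 → dur=8, Σ=15 | A=compute:t0 B=load:t1 [compute-bound]
step 2: L[2]=7 C[1]=9 → dur=9, Σ=24 | A=load:t2 B=compute:t1 [compute-bound]
step 3: L[3]=3 C[2]=4 → dur=4, Σ=28 | A=compute:t2 B=load:t3 [compute-bound]
step 4: L[4]=2 C[3]=2 → dur=2, Σ=30 | A=load:t4 B=compute:t3 [tied]
step 5: L[5]=6 C[4]=2 → dur=6, Σ=36 | A=compute:t4 B=load:t5 [load-bound]
step 6: C[5]=9 → dur=9, Σ=45 | A=idle B=compute:t5 [compute-only]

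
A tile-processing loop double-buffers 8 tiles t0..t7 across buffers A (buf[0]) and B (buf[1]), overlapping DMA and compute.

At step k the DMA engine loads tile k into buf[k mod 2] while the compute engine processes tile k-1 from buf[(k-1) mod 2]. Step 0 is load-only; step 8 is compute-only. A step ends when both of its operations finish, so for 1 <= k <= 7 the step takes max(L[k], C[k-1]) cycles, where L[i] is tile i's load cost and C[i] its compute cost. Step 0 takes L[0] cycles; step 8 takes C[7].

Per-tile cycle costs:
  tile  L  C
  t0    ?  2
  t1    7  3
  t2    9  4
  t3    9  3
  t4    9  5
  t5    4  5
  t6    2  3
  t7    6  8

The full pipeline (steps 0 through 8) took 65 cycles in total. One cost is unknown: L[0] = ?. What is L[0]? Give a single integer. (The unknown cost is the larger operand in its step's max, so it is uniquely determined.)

step 0 → dur = L[0]=? = L[0]  (unknown; binding)
step 1 → dur = max(L[1]=7, C[0]=2) = 7
step 2 → dur = max(L[2]=9, C[1]=3) = 9
step 3 → dur = max(L[3]=9, C[2]=4) = 9
step 4 → dur = max(L[4]=9, C[3]=3) = 9
step 5 → dur = max(L[5]=4, C[4]=5) = 5
step 6 → dur = max(L[6]=2, C[5]=5) = 5
step 7 → dur = max(L[7]=6, C[6]=3) = 6
step 8 → dur = C[7]=8 = 8
sum of known step durations = 58
dur[0] = total - known = 65 - 58 = 7
L[0] is the binding max in step 0, so L[0] = dur[0] = 7

L[0] = 7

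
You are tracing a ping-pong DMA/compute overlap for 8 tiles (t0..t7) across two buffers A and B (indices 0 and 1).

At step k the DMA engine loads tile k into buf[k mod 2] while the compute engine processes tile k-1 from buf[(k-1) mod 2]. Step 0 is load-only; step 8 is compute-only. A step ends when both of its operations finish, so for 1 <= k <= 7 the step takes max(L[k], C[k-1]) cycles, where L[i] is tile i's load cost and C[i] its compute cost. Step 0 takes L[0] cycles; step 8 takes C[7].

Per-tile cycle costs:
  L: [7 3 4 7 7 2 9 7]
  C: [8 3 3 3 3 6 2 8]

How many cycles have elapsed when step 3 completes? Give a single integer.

step 0: L[0]=7 → dur=7, Σ=7 | A=load:t0 B=idle [load-only]
step 1: L[1]=3 C[0]=8 → dur=8, Σ=15 | A=compute:t0 B=load:t1 [compute-bound]
step 2: L[2]=4 C[1]=3 → dur=4, Σ=19 | A=load:t2 B=compute:t1 [load-bound]
step 3: L[3]=7 C[2]=3 → dur=7, Σ=26 | A=compute:t2 B=load:t3 [load-bound]
step 4: L[4]=7 C[3]=3 → dur=7, Σ=33 | A=load:t4 B=compute:t3 [load-bound]
step 5: L[5]=2 C[4]=3 → dur=3, Σ=36 | A=compute:t4 B=load:t5 [compute-bound]
step 6: L[6]=9 C[5]=6 → dur=9, Σ=45 | A=load:t6 B=compute:t5 [load-bound]
step 7: L[7]=7 C[6]=2 → dur=7, Σ=52 | A=compute:t6 B=load:t7 [load-bound]
step 8: C[7]=8 → dur=8, Σ=60 | A=idle B=compute:t7 [compute-only]

end_cycle[3] = 26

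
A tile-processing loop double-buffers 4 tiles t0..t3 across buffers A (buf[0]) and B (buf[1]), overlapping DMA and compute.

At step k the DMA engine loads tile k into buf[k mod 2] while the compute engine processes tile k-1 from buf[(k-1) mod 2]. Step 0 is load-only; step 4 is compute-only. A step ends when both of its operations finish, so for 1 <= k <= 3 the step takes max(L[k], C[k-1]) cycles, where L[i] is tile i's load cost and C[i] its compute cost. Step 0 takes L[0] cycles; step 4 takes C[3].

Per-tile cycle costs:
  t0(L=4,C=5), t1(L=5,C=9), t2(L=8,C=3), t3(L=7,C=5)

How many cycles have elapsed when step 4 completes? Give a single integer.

end_cycle[4] = 30

[0] DMA t0→A (4c) ∥ CU idle ⇒ 4c, clock 4
[1] DMA t1→B (5c) ∥ CU A:t0 (5c) ⇒ 5c, clock 9
[2] DMA t2→A (8c) ∥ CU B:t1 (9c) ⇒ 9c, clock 18
[3] DMA t3→B (7c) ∥ CU A:t2 (3c) ⇒ 7c, clock 25
[4] DMA idle ∥ CU B:t3 (5c) ⇒ 5c, clock 30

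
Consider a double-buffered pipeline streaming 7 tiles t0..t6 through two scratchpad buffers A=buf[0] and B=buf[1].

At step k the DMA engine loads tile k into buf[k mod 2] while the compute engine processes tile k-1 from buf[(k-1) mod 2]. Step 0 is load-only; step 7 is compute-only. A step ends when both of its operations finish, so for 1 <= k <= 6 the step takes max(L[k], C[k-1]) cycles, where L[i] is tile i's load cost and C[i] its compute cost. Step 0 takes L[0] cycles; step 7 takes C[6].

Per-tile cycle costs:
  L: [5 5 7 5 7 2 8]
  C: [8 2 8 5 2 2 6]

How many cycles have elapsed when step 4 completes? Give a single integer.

k=0 load=t0/5c comp=- wait=5 total=5
k=1 load=t1/5c comp=t0/8c wait=8 total=13
k=2 load=t2/7c comp=t1/2c wait=7 total=20
k=3 load=t3/5c comp=t2/8c wait=8 total=28
k=4 load=t4/7c comp=t3/5c wait=7 total=35
k=5 load=t5/2c comp=t4/2c wait=2 total=37
k=6 load=t6/8c comp=t5/2c wait=8 total=45
k=7 load=- comp=t6/6c wait=6 total=51

end_cycle[4] = 35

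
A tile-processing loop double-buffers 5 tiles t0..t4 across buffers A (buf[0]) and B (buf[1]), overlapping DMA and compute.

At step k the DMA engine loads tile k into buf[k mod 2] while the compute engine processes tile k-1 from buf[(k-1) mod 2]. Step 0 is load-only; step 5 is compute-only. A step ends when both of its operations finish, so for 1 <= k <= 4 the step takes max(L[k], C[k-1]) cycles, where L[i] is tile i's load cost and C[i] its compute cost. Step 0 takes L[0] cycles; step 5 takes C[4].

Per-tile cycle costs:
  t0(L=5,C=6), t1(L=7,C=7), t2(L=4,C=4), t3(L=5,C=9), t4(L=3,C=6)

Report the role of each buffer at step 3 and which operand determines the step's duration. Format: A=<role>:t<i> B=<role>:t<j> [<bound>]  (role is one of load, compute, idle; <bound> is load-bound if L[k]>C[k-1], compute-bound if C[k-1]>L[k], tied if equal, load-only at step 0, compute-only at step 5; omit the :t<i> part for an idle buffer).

[0] DMA t0→A (5c) ∥ CU idle ⇒ 5c, clock 5
[1] DMA t1→B (7c) ∥ CU A:t0 (6c) ⇒ 7c, clock 12
[2] DMA t2→A (4c) ∥ CU B:t1 (7c) ⇒ 7c, clock 19
[3] DMA t3→B (5c) ∥ CU A:t2 (4c) ⇒ 5c, clock 24
[4] DMA t4→A (3c) ∥ CU B:t3 (9c) ⇒ 9c, clock 33
[5] DMA idle ∥ CU A:t4 (6c) ⇒ 6c, clock 39

step 3: A=compute:t2 B=load:t3 [load-bound]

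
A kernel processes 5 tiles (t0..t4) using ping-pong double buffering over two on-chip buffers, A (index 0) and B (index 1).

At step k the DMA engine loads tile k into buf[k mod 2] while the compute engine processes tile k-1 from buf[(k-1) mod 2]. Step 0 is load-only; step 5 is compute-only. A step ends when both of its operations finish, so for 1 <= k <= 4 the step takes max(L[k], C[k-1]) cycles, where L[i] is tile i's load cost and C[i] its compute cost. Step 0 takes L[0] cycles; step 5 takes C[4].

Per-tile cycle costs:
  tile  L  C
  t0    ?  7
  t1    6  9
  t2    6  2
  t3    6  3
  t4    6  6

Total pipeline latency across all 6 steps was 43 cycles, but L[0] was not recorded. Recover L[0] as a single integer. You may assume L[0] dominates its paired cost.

step 0 = dur = L[0]=? = L[0]  (unknown; binding)
step 1 = dur = max(L[1]=6, C[0]=7) = 7
step 2 = dur = max(L[2]=6, C[1]=9) = 9
step 3 = dur = max(L[3]=6, C[2]=2) = 6
step 4 = dur = max(L[4]=6, C[3]=3) = 6
step 5 = dur = C[4]=6 = 6
sum of known step durations = 34
dur[0] = total - known = 43 - 34 = 9
L[0] is the binding max in step 0, so L[0] = dur[0] = 9

L[0] = 9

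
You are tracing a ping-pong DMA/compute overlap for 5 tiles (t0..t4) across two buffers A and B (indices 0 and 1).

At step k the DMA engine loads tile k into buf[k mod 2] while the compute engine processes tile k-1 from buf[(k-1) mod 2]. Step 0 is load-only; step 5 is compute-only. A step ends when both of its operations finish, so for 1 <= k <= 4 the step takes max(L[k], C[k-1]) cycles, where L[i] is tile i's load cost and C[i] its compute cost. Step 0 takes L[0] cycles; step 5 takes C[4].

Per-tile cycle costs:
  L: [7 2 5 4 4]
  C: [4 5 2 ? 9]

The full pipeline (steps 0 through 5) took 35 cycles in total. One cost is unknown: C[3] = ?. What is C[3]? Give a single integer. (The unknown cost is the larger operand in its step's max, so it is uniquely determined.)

step 0 = dur = L[0]=7 = 7
step 1 = dur = max(L[1]=2, C[0]=4) = 4
step 2 = dur = max(L[2]=5, C[1]=5) = 5
step 3 = dur = max(L[3]=4, C[2]=2) = 4
step 4 = dur = max(L[4]=4, C[3]=?) = C[3]  (unknown; binding)
step 5 = dur = C[4]=9 = 9
sum of known step durations = 29
dur[4] = total - known = 35 - 29 = 6
C[3] is the binding max in step 4, so C[3] = dur[4] = 6

C[3] = 6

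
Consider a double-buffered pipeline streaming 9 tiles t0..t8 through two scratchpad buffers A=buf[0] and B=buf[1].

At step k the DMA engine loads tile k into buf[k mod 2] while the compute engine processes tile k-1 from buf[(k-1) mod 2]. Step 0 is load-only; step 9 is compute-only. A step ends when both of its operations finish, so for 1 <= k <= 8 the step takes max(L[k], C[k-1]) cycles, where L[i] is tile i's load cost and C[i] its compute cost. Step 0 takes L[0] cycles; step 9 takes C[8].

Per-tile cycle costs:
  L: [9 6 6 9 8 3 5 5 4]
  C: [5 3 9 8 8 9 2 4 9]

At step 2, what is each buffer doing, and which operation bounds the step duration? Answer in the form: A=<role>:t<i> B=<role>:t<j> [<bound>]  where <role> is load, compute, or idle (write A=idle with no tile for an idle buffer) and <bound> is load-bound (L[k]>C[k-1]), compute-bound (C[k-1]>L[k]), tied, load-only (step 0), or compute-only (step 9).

step 2: A=load:t2 B=compute:t1 [load-bound]

[0] DMA t0→A (9c) ∥ CU idle ⇒ 9c, clock 9
[1] DMA t1→B (6c) ∥ CU A:t0 (5c) ⇒ 6c, clock 15
[2] DMA t2→A (6c) ∥ CU B:t1 (3c) ⇒ 6c, clock 21
[3] DMA t3→B (9c) ∥ CU A:t2 (9c) ⇒ 9c, clock 30
[4] DMA t4→A (8c) ∥ CU B:t3 (8c) ⇒ 8c, clock 38
[5] DMA t5→B (3c) ∥ CU A:t4 (8c) ⇒ 8c, clock 46
[6] DMA t6→A (5c) ∥ CU B:t5 (9c) ⇒ 9c, clock 55
[7] DMA t7→B (5c) ∥ CU A:t6 (2c) ⇒ 5c, clock 60
[8] DMA t8→A (4c) ∥ CU B:t7 (4c) ⇒ 4c, clock 64
[9] DMA idle ∥ CU A:t8 (9c) ⇒ 9c, clock 73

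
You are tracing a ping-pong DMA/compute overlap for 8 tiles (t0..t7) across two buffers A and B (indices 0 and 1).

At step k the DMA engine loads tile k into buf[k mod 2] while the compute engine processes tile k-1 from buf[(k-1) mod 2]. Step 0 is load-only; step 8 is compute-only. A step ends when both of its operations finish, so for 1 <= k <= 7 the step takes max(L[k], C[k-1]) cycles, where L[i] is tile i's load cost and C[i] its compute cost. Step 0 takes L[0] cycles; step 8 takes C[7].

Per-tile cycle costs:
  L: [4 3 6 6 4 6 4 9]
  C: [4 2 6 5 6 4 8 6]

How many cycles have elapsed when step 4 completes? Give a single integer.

  0. 4=4c; end=4; A:t0 B:-
  1. max(3,4)=4c; end=8; A:t0 B:t1
  2. max(6,2)=6c; end=14; A:t2 B:t1
  3. max(6,6)=6c; end=20; A:t2 B:t3
  4. max(4,5)=5c; end=25; A:t4 B:t3
  5. max(6,6)=6c; end=31; A:t4 B:t5
  6. max(4,4)=4c; end=35; A:t6 B:t5
  7. max(9,8)=9c; end=44; A:t6 B:t7
  8. 6=6c; end=50; A:t6 B:t7

end_cycle[4] = 25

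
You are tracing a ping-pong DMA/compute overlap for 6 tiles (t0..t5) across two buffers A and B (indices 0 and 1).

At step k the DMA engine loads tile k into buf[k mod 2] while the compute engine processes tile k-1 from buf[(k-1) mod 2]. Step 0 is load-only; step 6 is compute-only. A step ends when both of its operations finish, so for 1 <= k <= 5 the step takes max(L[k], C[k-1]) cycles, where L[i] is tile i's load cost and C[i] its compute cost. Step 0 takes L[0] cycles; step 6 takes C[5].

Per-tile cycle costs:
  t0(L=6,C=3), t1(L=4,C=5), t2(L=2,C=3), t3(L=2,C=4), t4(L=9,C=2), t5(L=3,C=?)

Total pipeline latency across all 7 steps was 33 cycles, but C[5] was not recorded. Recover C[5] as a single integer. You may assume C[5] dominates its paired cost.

C[5] = 3

step 0: dur = L[0]=6 = 6
step 1: dur = max(L[1]=4, C[0]=3) = 4
step 2: dur = max(L[2]=2, C[1]=5) = 5
step 3: dur = max(L[3]=2, C[2]=3) = 3
step 4: dur = max(L[4]=9, C[3]=4) = 9
step 5: dur = max(L[5]=3, C[4]=2) = 3
step 6: dur = C[5]=? = C[5]  (unknown; binding)
sum of known step durations = 30
dur[6] = total - known = 33 - 30 = 3
C[5] is the binding max in step 6, so C[5] = dur[6] = 3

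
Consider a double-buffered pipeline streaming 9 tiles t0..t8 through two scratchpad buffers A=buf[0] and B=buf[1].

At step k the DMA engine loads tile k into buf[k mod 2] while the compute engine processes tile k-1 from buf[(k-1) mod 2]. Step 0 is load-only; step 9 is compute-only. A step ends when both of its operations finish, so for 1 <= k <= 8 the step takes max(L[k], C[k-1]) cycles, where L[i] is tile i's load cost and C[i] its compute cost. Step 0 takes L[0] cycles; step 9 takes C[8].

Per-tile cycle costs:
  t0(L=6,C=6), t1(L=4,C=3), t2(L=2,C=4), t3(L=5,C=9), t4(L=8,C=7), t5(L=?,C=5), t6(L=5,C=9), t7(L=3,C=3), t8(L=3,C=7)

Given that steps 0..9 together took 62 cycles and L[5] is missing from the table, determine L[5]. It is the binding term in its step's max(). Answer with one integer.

step 0 → dur = L[0]=6 = 6
step 1 → dur = max(L[1]=4, C[0]=6) = 6
step 2 → dur = max(L[2]=2, C[1]=3) = 3
step 3 → dur = max(L[3]=5, C[2]=4) = 5
step 4 → dur = max(L[4]=8, C[3]=9) = 9
step 5 → dur = max(L[5]=?, C[4]=7) = L[5]  (unknown; binding)
step 6 → dur = max(L[6]=5, C[5]=5) = 5
step 7 → dur = max(L[7]=3, C[6]=9) = 9
step 8 → dur = max(L[8]=3, C[7]=3) = 3
step 9 → dur = C[8]=7 = 7
sum of known step durations = 53
dur[5] = total - known = 62 - 53 = 9
L[5] is the binding max in step 5, so L[5] = dur[5] = 9

L[5] = 9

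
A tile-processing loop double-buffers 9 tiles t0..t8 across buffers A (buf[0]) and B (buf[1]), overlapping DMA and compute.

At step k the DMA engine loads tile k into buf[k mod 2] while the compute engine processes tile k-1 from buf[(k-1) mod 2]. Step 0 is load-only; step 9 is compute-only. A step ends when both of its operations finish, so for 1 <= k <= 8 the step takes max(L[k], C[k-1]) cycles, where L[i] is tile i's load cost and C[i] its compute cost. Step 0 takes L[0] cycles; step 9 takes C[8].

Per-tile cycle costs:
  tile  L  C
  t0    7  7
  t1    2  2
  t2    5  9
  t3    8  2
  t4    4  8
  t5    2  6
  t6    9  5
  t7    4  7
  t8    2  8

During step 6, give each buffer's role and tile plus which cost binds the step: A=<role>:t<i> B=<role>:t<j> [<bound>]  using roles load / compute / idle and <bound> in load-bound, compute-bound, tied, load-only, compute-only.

step 6: A=load:t6 B=compute:t5 [load-bound]

step 0: L[0]=7 → dur=7, Σ=7 | A=load:t0 B=idle [load-only]
step 1: L[1]=2 C[0]=7 → dur=7, Σ=14 | A=compute:t0 B=load:t1 [compute-bound]
step 2: L[2]=5 C[1]=2 → dur=5, Σ=19 | A=load:t2 B=compute:t1 [load-bound]
step 3: L[3]=8 C[2]=9 → dur=9, Σ=28 | A=compute:t2 B=load:t3 [compute-bound]
step 4: L[4]=4 C[3]=2 → dur=4, Σ=32 | A=load:t4 B=compute:t3 [load-bound]
step 5: L[5]=2 C[4]=8 → dur=8, Σ=40 | A=compute:t4 B=load:t5 [compute-bound]
step 6: L[6]=9 C[5]=6 → dur=9, Σ=49 | A=load:t6 B=compute:t5 [load-bound]
step 7: L[7]=4 C[6]=5 → dur=5, Σ=54 | A=compute:t6 B=load:t7 [compute-bound]
step 8: L[8]=2 C[7]=7 → dur=7, Σ=61 | A=load:t8 B=compute:t7 [compute-bound]
step 9: C[8]=8 → dur=8, Σ=69 | A=compute:t8 B=idle [compute-only]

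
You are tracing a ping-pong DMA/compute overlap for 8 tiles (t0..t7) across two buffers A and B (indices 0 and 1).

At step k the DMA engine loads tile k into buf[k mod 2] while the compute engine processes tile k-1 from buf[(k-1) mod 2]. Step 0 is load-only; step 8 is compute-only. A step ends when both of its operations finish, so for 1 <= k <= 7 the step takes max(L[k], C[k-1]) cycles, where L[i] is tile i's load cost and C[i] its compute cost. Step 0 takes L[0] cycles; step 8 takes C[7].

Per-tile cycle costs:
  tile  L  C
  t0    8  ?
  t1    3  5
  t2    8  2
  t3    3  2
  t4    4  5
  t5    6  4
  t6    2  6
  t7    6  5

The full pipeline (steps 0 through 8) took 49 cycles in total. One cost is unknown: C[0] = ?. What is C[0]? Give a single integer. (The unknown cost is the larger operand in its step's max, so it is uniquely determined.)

C[0] = 5

step 0 = dur = L[0]=8 = 8
step 1 = dur = max(L[1]=3, C[0]=?) = C[0]  (unknown; binding)
step 2 = dur = max(L[2]=8, C[1]=5) = 8
step 3 = dur = max(L[3]=3, C[2]=2) = 3
step 4 = dur = max(L[4]=4, C[3]=2) = 4
step 5 = dur = max(L[5]=6, C[4]=5) = 6
step 6 = dur = max(L[6]=2, C[5]=4) = 4
step 7 = dur = max(L[7]=6, C[6]=6) = 6
step 8 = dur = C[7]=5 = 5
sum of known step durations = 44
dur[1] = total - known = 49 - 44 = 5
C[0] is the binding max in step 1, so C[0] = dur[1] = 5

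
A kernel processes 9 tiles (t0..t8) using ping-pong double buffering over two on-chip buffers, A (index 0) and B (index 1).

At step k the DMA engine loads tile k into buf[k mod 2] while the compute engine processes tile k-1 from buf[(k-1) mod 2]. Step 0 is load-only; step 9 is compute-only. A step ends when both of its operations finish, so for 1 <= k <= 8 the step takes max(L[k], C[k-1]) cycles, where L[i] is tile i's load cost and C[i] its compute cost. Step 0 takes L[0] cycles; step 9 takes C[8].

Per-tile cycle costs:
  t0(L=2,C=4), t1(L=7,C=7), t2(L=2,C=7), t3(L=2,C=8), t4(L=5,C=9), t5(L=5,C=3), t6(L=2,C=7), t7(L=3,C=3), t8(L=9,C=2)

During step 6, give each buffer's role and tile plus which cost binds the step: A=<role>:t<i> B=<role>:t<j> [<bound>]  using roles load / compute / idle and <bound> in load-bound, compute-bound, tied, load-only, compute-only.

step 6: A=load:t6 B=compute:t5 [compute-bound]

k=0 load=t0/2c comp=- wait=2 total=2
k=1 load=t1/7c comp=t0/4c wait=7 total=9
k=2 load=t2/2c comp=t1/7c wait=7 total=16
k=3 load=t3/2c comp=t2/7c wait=7 total=23
k=4 load=t4/5c comp=t3/8c wait=8 total=31
k=5 load=t5/5c comp=t4/9c wait=9 total=40
k=6 load=t6/2c comp=t5/3c wait=3 total=43
k=7 load=t7/3c comp=t6/7c wait=7 total=50
k=8 load=t8/9c comp=t7/3c wait=9 total=59
k=9 load=- comp=t8/2c wait=2 total=61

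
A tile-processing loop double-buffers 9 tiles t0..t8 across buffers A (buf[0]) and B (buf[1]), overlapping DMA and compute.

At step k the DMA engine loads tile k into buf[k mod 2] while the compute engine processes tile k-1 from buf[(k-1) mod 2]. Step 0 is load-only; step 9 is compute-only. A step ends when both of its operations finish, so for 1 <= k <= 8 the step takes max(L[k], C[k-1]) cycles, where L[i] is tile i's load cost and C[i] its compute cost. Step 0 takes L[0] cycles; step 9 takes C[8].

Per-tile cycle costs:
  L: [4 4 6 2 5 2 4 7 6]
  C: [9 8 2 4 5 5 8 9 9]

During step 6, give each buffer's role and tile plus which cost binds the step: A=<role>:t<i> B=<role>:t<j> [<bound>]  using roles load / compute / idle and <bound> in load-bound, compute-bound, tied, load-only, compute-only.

step 6: A=load:t6 B=compute:t5 [compute-bound]

[0] DMA t0→A (4c) ∥ CU idle ⇒ 4c, clock 4
[1] DMA t1→B (4c) ∥ CU A:t0 (9c) ⇒ 9c, clock 13
[2] DMA t2→A (6c) ∥ CU B:t1 (8c) ⇒ 8c, clock 21
[3] DMA t3→B (2c) ∥ CU A:t2 (2c) ⇒ 2c, clock 23
[4] DMA t4→A (5c) ∥ CU B:t3 (4c) ⇒ 5c, clock 28
[5] DMA t5→B (2c) ∥ CU A:t4 (5c) ⇒ 5c, clock 33
[6] DMA t6→A (4c) ∥ CU B:t5 (5c) ⇒ 5c, clock 38
[7] DMA t7→B (7c) ∥ CU A:t6 (8c) ⇒ 8c, clock 46
[8] DMA t8→A (6c) ∥ CU B:t7 (9c) ⇒ 9c, clock 55
[9] DMA idle ∥ CU A:t8 (9c) ⇒ 9c, clock 64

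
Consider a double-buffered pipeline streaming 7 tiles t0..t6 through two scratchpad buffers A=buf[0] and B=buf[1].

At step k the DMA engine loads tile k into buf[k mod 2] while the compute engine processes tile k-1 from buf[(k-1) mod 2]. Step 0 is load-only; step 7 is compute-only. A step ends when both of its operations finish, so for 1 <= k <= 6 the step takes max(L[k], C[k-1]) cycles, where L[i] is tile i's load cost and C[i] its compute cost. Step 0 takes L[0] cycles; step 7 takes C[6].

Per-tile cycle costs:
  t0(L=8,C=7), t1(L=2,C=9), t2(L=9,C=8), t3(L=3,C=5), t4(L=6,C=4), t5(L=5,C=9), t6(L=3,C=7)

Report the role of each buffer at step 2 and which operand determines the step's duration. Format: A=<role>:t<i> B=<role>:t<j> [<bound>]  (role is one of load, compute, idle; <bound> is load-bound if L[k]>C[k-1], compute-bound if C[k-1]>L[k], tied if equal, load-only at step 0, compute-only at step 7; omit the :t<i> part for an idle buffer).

  0. 8=8c; end=8; A:t0 B:-
  1. max(2,7)=7c; end=15; A:t0 B:t1
  2. max(9,9)=9c; end=24; A:t2 B:t1
  3. max(3,8)=8c; end=32; A:t2 B:t3
  4. max(6,5)=6c; end=38; A:t4 B:t3
  5. max(5,4)=5c; end=43; A:t4 B:t5
  6. max(3,9)=9c; end=52; A:t6 B:t5
  7. 7=7c; end=59; A:t6 B:t5

step 2: A=load:t2 B=compute:t1 [tied]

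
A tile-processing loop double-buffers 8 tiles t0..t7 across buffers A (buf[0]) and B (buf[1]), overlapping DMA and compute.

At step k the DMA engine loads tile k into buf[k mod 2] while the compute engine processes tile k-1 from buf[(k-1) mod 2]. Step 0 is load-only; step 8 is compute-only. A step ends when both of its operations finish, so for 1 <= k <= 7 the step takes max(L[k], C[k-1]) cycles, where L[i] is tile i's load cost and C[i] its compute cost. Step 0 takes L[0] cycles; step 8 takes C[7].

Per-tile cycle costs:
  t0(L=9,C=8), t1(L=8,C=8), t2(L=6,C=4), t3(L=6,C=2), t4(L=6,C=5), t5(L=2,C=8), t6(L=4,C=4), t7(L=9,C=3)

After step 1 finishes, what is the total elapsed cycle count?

end_cycle[1] = 17

  0. 9=9c; end=9; A:t0 B:-
  1. max(8,8)=8c; end=17; A:t0 B:t1
  2. max(6,8)=8c; end=25; A:t2 B:t1
  3. max(6,4)=6c; end=31; A:t2 B:t3
  4. max(6,2)=6c; end=37; A:t4 B:t3
  5. max(2,5)=5c; end=42; A:t4 B:t5
  6. max(4,8)=8c; end=50; A:t6 B:t5
  7. max(9,4)=9c; end=59; A:t6 B:t7
  8. 3=3c; end=62; A:t6 B:t7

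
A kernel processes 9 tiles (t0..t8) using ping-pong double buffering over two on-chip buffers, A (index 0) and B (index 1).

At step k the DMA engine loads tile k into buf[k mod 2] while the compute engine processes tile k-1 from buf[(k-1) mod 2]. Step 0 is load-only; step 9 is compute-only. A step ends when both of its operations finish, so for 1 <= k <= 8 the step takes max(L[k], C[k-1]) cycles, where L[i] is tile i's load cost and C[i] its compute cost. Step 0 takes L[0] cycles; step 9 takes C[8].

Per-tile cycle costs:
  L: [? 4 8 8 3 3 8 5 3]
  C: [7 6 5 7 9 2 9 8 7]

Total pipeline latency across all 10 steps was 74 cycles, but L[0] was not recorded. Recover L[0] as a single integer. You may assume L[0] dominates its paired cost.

step 0: dur = L[0]=? = L[0]  (unknown; binding)
step 1: dur = max(L[1]=4, C[0]=7) = 7
step 2: dur = max(L[2]=8, C[1]=6) = 8
step 3: dur = max(L[3]=8, C[2]=5) = 8
step 4: dur = max(L[4]=3, C[3]=7) = 7
step 5: dur = max(L[5]=3, C[4]=9) = 9
step 6: dur = max(L[6]=8, C[5]=2) = 8
step 7: dur = max(L[7]=5, C[6]=9) = 9
step 8: dur = max(L[8]=3, C[7]=8) = 8
step 9: dur = C[8]=7 = 7
sum of known step durations = 71
dur[0] = total - known = 74 - 71 = 3
L[0] is the binding max in step 0, so L[0] = dur[0] = 3

L[0] = 3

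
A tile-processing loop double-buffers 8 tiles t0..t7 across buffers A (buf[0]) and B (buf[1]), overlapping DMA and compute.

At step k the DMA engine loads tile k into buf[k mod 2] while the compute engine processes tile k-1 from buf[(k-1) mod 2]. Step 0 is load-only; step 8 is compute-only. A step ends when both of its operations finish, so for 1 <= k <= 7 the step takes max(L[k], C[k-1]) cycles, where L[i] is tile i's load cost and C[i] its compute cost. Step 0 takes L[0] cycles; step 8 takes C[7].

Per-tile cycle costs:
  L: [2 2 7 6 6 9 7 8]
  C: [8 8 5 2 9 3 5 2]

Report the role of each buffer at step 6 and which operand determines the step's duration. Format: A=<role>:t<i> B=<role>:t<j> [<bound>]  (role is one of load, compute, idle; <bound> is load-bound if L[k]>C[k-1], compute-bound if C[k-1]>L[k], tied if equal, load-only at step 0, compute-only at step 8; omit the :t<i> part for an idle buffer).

step 6: A=load:t6 B=compute:t5 [load-bound]

k=0 load=t0/2c comp=- wait=2 total=2
k=1 load=t1/2c comp=t0/8c wait=8 total=10
k=2 load=t2/7c comp=t1/8c wait=8 total=18
k=3 load=t3/6c comp=t2/5c wait=6 total=24
k=4 load=t4/6c comp=t3/2c wait=6 total=30
k=5 load=t5/9c comp=t4/9c wait=9 total=39
k=6 load=t6/7c comp=t5/3c wait=7 total=46
k=7 load=t7/8c comp=t6/5c wait=8 total=54
k=8 load=- comp=t7/2c wait=2 total=56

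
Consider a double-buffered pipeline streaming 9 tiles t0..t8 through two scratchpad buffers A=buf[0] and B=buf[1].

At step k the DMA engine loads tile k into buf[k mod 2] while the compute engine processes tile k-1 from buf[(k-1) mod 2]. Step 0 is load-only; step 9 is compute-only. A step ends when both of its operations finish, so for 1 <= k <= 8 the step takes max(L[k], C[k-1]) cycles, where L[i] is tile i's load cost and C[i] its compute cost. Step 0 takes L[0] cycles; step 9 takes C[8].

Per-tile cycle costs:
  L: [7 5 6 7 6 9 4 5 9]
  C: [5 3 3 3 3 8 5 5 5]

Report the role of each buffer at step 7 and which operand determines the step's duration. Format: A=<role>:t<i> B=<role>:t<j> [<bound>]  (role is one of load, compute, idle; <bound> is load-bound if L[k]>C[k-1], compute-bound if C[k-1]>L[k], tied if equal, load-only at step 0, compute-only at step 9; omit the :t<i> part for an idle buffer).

[0] DMA t0→A (7c) ∥ CU idle ⇒ 7c, clock 7
[1] DMA t1→B (5c) ∥ CU A:t0 (5c) ⇒ 5c, clock 12
[2] DMA t2→A (6c) ∥ CU B:t1 (3c) ⇒ 6c, clock 18
[3] DMA t3→B (7c) ∥ CU A:t2 (3c) ⇒ 7c, clock 25
[4] DMA t4→A (6c) ∥ CU B:t3 (3c) ⇒ 6c, clock 31
[5] DMA t5→B (9c) ∥ CU A:t4 (3c) ⇒ 9c, clock 40
[6] DMA t6→A (4c) ∥ CU B:t5 (8c) ⇒ 8c, clock 48
[7] DMA t7→B (5c) ∥ CU A:t6 (5c) ⇒ 5c, clock 53
[8] DMA t8→A (9c) ∥ CU B:t7 (5c) ⇒ 9c, clock 62
[9] DMA idle ∥ CU A:t8 (5c) ⇒ 5c, clock 67

step 7: A=compute:t6 B=load:t7 [tied]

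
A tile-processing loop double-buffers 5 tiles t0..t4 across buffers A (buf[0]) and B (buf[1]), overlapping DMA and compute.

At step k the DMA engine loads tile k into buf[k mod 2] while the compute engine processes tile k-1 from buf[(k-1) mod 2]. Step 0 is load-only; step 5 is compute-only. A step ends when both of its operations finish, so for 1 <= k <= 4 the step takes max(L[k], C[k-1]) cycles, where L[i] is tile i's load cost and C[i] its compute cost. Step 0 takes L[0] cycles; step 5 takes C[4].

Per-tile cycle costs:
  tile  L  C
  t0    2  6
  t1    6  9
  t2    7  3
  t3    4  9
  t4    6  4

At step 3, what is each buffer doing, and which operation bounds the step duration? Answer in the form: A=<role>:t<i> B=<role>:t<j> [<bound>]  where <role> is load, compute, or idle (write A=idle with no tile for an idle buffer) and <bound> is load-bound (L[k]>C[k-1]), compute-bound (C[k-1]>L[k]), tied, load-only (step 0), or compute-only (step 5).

step 3: A=compute:t2 B=load:t3 [load-bound]

step 0: L[0]=2 → dur=2, Σ=2 | A=load:t0 B=idle [load-only]
step 1: L[1]=6 C[0]=6 → dur=6, Σ=8 | A=compute:t0 B=load:t1 [tied]
step 2: L[2]=7 C[1]=9 → dur=9, Σ=17 | A=load:t2 B=compute:t1 [compute-bound]
step 3: L[3]=4 C[2]=3 → dur=4, Σ=21 | A=compute:t2 B=load:t3 [load-bound]
step 4: L[4]=6 C[3]=9 → dur=9, Σ=30 | A=load:t4 B=compute:t3 [compute-bound]
step 5: C[4]=4 → dur=4, Σ=34 | A=compute:t4 B=idle [compute-only]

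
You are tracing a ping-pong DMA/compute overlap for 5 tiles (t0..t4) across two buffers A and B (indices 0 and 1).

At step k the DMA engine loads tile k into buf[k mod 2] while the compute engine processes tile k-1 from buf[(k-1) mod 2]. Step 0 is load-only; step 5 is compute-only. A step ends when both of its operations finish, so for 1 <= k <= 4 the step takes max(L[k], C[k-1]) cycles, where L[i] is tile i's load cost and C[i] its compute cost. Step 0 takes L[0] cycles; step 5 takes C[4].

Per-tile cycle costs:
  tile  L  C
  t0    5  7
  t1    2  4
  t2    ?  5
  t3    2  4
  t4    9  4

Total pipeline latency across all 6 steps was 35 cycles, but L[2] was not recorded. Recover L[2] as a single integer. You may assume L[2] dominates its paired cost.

L[2] = 5

step 0: dur = L[0]=5 = 5
step 1: dur = max(L[1]=2, C[0]=7) = 7
step 2: dur = max(L[2]=?, C[1]=4) = L[2]  (unknown; binding)
step 3: dur = max(L[3]=2, C[2]=5) = 5
step 4: dur = max(L[4]=9, C[3]=4) = 9
step 5: dur = C[4]=4 = 4
sum of known step durations = 30
dur[2] = total - known = 35 - 30 = 5
L[2] is the binding max in step 2, so L[2] = dur[2] = 5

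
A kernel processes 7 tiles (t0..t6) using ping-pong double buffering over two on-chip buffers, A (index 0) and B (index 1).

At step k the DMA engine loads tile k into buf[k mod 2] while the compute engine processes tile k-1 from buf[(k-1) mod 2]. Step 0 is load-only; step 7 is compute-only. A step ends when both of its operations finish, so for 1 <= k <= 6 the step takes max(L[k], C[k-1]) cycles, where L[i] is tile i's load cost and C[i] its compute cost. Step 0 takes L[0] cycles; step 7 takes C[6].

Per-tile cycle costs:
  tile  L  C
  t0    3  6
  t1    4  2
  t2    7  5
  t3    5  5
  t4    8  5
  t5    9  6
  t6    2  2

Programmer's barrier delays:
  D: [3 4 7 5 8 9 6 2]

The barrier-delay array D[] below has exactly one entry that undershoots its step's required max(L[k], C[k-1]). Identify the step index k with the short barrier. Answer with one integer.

k=0 barrier L[0]=3→3c, D[0]=3 ok
k=1 barrier max(L[1]=4,C[0]=6)→6c, D[1]=4 SHORT
k=2 barrier max(L[2]=7,C[1]=2)→7c, D[2]=7 ok
k=3 barrier max(L[3]=5,C[2]=5)→5c, D[3]=5 ok
k=4 barrier max(L[4]=8,C[3]=5)→8c, D[4]=8 ok
k=5 barrier max(L[5]=9,C[4]=5)→9c, D[5]=9 ok
k=6 barrier max(L[6]=2,C[5]=6)→6c, D[6]=6 ok
k=7 barrier C[6]=2→2c, D[7]=2 ok

hazard at step 1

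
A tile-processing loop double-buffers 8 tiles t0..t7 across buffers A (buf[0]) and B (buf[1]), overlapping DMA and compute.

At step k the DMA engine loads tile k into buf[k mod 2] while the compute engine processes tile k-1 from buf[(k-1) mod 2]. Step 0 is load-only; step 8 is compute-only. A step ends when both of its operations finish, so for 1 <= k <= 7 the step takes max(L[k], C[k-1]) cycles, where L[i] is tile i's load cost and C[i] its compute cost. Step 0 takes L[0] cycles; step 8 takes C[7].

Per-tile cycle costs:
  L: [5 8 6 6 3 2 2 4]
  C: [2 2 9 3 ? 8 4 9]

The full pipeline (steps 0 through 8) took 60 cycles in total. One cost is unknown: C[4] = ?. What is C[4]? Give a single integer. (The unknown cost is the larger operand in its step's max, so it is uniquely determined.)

step 0 = dur = L[0]=5 = 5
step 1 = dur = max(L[1]=8, C[0]=2) = 8
step 2 = dur = max(L[2]=6, C[1]=2) = 6
step 3 = dur = max(L[3]=6, C[2]=9) = 9
step 4 = dur = max(L[4]=3, C[3]=3) = 3
step 5 = dur = max(L[5]=2, C[4]=?) = C[4]  (unknown; binding)
step 6 = dur = max(L[6]=2, C[5]=8) = 8
step 7 = dur = max(L[7]=4, C[6]=4) = 4
step 8 = dur = C[7]=9 = 9
sum of known step durations = 52
dur[5] = total - known = 60 - 52 = 8
C[4] is the binding max in step 5, so C[4] = dur[5] = 8

C[4] = 8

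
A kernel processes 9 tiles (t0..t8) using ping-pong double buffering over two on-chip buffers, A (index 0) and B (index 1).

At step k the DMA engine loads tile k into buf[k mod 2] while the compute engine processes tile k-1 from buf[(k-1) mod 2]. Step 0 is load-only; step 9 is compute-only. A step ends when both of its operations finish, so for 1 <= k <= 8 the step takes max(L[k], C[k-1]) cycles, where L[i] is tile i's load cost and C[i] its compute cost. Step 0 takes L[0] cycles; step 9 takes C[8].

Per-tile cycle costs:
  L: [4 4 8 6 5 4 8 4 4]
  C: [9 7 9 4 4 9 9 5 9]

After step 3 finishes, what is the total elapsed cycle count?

k=0 load=t0/4c comp=- wait=4 total=4
k=1 load=t1/4c comp=t0/9c wait=9 total=13
k=2 load=t2/8c comp=t1/7c wait=8 total=21
k=3 load=t3/6c comp=t2/9c wait=9 total=30
k=4 load=t4/5c comp=t3/4c wait=5 total=35
k=5 load=t5/4c comp=t4/4c wait=4 total=39
k=6 load=t6/8c comp=t5/9c wait=9 total=48
k=7 load=t7/4c comp=t6/9c wait=9 total=57
k=8 load=t8/4c comp=t7/5c wait=5 total=62
k=9 load=- comp=t8/9c wait=9 total=71

end_cycle[3] = 30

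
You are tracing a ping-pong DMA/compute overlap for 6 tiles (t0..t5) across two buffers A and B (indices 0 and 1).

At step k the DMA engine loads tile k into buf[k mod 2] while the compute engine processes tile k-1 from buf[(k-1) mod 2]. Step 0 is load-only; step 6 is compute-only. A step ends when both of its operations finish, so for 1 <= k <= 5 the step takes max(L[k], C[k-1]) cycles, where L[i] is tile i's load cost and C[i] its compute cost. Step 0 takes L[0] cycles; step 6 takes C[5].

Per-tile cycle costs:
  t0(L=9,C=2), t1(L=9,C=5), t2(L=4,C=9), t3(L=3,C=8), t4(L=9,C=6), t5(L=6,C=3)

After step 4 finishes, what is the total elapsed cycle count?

end_cycle[4] = 41

step 0: L[0]=9 → dur=9, Σ=9 | A=load:t0 B=idle [load-only]
step 1: L[1]=9 C[0]=2 → dur=9, Σ=18 | A=compute:t0 B=load:t1 [load-bound]
step 2: L[2]=4 C[1]=5 → dur=5, Σ=23 | A=load:t2 B=compute:t1 [compute-bound]
step 3: L[3]=3 C[2]=9 → dur=9, Σ=32 | A=compute:t2 B=load:t3 [compute-bound]
step 4: L[4]=9 C[3]=8 → dur=9, Σ=41 | A=load:t4 B=compute:t3 [load-bound]
step 5: L[5]=6 C[4]=6 → dur=6, Σ=47 | A=compute:t4 B=load:t5 [tied]
step 6: C[5]=3 → dur=3, Σ=50 | A=idle B=compute:t5 [compute-only]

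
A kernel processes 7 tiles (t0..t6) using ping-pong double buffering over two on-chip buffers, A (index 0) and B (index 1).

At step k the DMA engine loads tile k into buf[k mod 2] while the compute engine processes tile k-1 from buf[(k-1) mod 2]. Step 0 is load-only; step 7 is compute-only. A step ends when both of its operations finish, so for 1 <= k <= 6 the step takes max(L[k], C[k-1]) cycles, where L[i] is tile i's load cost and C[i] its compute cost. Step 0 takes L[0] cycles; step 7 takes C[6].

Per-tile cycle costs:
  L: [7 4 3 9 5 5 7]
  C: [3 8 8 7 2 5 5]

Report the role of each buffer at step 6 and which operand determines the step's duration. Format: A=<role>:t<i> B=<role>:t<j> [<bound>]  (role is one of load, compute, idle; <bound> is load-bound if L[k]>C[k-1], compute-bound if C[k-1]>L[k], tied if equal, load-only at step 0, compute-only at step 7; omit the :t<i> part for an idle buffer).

step 6: A=load:t6 B=compute:t5 [load-bound]

k=0 load=t0/7c comp=- wait=7 total=7
k=1 load=t1/4c comp=t0/3c wait=4 total=11
k=2 load=t2/3c comp=t1/8c wait=8 total=19
k=3 load=t3/9c comp=t2/8c wait=9 total=28
k=4 load=t4/5c comp=t3/7c wait=7 total=35
k=5 load=t5/5c comp=t4/2c wait=5 total=40
k=6 load=t6/7c comp=t5/5c wait=7 total=47
k=7 load=- comp=t6/5c wait=5 total=52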